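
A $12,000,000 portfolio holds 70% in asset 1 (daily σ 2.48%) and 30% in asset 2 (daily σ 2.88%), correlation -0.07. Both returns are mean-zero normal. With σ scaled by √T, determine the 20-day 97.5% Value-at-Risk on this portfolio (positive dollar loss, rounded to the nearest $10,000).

$1,980,000

σ_p = √(0.7²·2.48² + 0.3²·2.88² + 2·-0.07·0.7·0.3·2.48·2.88) = 1.884%.
σ_{20d} = 1.884% × √20 = 8.426%.
z(97.5%) = 1.960.
VaR = 1.960 × 8.426% = 16.515%; on $12,000,000 that is $1,981,800.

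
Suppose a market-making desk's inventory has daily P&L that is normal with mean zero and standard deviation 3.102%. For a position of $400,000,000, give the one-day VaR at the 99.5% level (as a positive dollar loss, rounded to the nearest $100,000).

$32,000,000

At 99.5% one-sided, z = 2.576.
VaR = z·σ = 2.576 × 3.102% = 7.991%.
On $400,000,000: 0.07991 × $400,000,000 = $31,964,000.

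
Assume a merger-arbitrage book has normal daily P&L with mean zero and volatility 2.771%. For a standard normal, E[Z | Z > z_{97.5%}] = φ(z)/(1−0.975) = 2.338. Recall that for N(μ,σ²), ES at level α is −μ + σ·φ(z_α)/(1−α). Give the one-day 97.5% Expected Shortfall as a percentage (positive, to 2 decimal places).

6.48%

ES = 2.771% × 2.338 = 6.479%.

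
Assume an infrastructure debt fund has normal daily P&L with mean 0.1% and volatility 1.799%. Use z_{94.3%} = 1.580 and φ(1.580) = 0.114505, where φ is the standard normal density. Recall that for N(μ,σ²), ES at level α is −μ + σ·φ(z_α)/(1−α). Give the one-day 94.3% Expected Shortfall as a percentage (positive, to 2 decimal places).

3.51%

Tail multiplier: φ(z)/(1−α) = 0.114505 / 0.057 = 2.009.
ES = −(0.1%) + 1.799% × 2.009 = 3.514%.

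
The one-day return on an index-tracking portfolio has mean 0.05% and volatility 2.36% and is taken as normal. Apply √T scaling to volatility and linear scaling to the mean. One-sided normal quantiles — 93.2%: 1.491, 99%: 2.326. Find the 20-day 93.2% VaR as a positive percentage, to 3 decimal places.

14.736%

σ_{20d} = 2.36% × √20 = 10.554%; μ_{20d} = 20 × 0.05% = 1.000%.
VaR = −(1.000%) + 1.491 × 10.554% = 14.736%.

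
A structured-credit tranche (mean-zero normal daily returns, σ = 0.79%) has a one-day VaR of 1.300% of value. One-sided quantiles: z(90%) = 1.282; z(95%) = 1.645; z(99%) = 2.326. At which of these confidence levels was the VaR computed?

Implied z = VaR/σ = 1.300 / 0.79 = 1.646.
This matches z(95%) = 1.645.

95%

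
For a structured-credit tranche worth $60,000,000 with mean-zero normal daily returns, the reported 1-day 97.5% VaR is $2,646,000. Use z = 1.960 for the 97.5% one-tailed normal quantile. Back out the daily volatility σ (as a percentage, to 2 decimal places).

2.25%

VaR as a fraction: $2,646,000 / $60,000,000 = 4.410%.
σ = VaR / z = 4.410% / 1.960 = 2.250%.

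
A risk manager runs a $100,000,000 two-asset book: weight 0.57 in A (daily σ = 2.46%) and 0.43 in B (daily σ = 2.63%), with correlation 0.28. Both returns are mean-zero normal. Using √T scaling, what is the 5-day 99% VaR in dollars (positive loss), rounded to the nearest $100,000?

$10,600,000

σ_p = √(0.57²·2.46² + 0.43²·2.63² + 2·0.28·0.57·0.43·2.46·2.63) = 2.033%.
σ_{5d} = 2.033% × √5 = 4.546%.
z(99%) = 2.326.
VaR = 2.326 × 4.546% = 10.574%; on $100,000,000 that is $10,574,000.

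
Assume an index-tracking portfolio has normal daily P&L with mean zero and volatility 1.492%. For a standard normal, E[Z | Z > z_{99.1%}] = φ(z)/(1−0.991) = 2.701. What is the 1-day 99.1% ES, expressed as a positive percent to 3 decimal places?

ES = 1.492% × 2.701 = 4.030%.

4.030%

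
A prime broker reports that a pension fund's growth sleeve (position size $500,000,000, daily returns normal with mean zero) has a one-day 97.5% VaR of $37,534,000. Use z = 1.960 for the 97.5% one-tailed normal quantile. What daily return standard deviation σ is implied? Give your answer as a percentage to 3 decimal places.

VaR as a fraction: $37,534,000 / $500,000,000 = 7.507%.
σ = VaR / z = 7.507% / 1.960 = 3.830%.

3.830%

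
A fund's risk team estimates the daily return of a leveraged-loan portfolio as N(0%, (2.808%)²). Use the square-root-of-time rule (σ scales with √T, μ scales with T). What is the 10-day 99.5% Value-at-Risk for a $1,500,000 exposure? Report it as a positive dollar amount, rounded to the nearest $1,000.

$343,000

At 99.5%, z = 2.576.
σ_{10d} = 2.808% × √10 = 8.880%.
VaR = 2.576 × 8.880% = 22.875%.
On $1,500,000: 0.22875 × $1,500,000 = $343,125.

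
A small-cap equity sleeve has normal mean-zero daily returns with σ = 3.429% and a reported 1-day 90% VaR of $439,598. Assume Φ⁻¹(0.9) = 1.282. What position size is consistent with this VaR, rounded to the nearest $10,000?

VaR as a fraction of value: z·σ = 1.282 × 3.429% = 4.39598%.
Position = $439,598 / 0.0439598 = $10,000,005.

$10,000,000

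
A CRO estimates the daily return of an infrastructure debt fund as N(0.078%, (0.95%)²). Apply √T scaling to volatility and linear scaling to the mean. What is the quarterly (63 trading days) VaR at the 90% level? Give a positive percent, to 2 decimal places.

At 90%, z = 1.282.
σ_{63d} = 0.95% × √63 = 7.540%; μ_{63d} = 63 × 0.078% = 4.914%.
VaR = −(4.914%) + 1.282 × 7.540% = 4.752%.

4.75%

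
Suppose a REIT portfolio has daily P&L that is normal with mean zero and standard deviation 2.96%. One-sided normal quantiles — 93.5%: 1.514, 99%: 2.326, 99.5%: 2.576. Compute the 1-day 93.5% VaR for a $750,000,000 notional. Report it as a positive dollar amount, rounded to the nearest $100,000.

$33,600,000

VaR = z·σ = 1.514 × 2.96% = 4.481%.
On $750,000,000: 0.04481 × $750,000,000 = $33,607,500.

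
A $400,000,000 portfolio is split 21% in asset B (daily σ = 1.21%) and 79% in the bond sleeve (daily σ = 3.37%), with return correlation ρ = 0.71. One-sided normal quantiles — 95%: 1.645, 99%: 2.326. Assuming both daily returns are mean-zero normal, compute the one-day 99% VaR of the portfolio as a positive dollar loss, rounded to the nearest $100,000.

σ_p² = 0.21²·1.21² + 0.79²·3.37² + 2·0.71·0.21·0.79·1.21·3.37 = 8.1130 (%²).
σ_p = √8.1130 = 2.848%.
VaR = 2.326 × 2.848% = 6.624%; on $400,000,000 that is $26,496,000.

$26,500,000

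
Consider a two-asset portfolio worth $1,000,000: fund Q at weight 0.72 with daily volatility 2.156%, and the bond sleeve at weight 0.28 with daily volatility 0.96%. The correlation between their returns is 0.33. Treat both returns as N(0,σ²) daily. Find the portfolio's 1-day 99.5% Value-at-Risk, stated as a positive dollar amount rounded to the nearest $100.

σ_p² = 0.72²·2.156² + 0.28²·0.96² + 2·0.33·0.72·0.28·2.156·0.96 = 2.7573 (%²).
σ_p = √2.7573 = 1.661%.
At 99.5%, z = 2.576.
VaR = 2.576 × 1.661% = 4.279%; on $1,000,000 that is $42,790.

$42,800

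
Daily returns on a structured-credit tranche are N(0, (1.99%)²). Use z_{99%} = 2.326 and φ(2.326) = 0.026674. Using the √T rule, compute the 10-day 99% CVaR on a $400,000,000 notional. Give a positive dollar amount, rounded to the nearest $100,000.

$67,100,000

σ_{10d} = 1.99% × √10 = 6.293%.
ES multiplier = φ(z)/(1−α) = 0.026674/0.01 = 2.667.
ES = 6.293% × 2.667 = 16.783%; on $400,000,000: $67,132,000.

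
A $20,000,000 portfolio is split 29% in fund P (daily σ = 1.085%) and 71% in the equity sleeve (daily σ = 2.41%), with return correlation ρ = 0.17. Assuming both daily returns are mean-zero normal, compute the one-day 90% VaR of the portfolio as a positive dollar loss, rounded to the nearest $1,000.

$459,000

σ_p² = 0.29²·1.085² + 0.71²·2.41² + 2·0.17·0.29·0.71·1.085·2.41 = 3.2099 (%²).
σ_p = √3.2099 = 1.792%.
At 90%, z = 1.282.
VaR = 1.282 × 1.792% = 2.297%; on $20,000,000 that is $459,400.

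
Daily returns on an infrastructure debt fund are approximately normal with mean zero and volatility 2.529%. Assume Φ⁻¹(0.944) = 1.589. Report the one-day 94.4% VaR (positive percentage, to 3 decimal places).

4.019%

VaR = z·σ = 1.589 × 2.529% = 4.019%.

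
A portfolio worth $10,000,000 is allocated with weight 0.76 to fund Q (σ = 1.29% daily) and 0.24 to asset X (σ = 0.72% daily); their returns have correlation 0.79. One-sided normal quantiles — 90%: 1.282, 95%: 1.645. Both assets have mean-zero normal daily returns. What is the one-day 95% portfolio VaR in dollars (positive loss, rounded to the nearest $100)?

$184,600

σ_p² = 0.76²·1.29² + 0.24²·0.72² + 2·0.79·0.76·0.24·1.29·0.72 = 1.2587 (%²).
σ_p = √1.2587 = 1.122%.
VaR = 1.645 × 1.122% = 1.846%; on $10,000,000 that is $184,600.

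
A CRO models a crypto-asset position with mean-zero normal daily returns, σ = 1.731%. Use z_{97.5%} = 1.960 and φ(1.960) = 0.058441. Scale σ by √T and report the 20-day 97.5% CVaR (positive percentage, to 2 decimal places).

18.10%

σ_{20d} = 1.731% × √20 = 7.741%.
ES multiplier = φ(z)/(1−α) = 0.058441/0.025 = 2.338.
ES = 7.741% × 2.338 = 18.098%.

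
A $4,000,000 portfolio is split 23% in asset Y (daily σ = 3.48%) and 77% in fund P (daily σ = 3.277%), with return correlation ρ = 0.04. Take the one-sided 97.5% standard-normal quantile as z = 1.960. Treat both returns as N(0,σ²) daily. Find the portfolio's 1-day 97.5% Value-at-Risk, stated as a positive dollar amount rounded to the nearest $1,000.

$210,000

σ_p² = 0.23²·3.48² + 0.77²·3.277² + 2·0.04·0.23·0.77·3.48·3.277 = 7.1692 (%²).
σ_p = √7.1692 = 2.678%.
VaR = 1.960 × 2.678% = 5.249%; on $4,000,000 that is $209,960.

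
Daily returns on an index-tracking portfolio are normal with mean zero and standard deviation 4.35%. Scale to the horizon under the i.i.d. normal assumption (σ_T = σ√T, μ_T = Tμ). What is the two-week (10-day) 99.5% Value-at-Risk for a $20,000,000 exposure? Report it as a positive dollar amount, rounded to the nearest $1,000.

At 99.5%, z = 2.576.
σ_{10d} = 4.35% × √10 = 13.756%.
VaR = 2.576 × 13.756% = 35.435%.
On $20,000,000: 0.35435 × $20,000,000 = $7,087,000.

$7,087,000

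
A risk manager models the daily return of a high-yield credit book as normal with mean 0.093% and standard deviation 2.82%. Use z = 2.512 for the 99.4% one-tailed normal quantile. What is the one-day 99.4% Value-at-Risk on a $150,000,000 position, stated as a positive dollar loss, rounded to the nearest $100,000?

$10,500,000

VaR = −μ + z·σ = −(0.093%) + 2.512 × 2.82% = 6.991%.
On $150,000,000: 0.06991 × $150,000,000 = $10,486,500.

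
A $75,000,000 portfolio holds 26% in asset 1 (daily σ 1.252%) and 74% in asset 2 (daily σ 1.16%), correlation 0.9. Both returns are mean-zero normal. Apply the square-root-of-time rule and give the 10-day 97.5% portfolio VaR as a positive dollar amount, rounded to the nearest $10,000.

σ_p = √(0.26²·1.252² + 0.74²·1.16² + 2·0.9·0.26·0.74·1.252·1.16) = 1.160%.
σ_{10d} = 1.160% × √10 = 3.668%.
z(97.5%) = 1.960.
VaR = 1.960 × 3.668% = 7.189%; on $75,000,000 that is $5,391,750.

$5,390,000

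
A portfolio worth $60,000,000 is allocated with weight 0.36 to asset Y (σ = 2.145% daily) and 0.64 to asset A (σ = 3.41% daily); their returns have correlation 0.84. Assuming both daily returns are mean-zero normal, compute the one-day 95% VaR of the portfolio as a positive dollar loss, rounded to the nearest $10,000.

σ_p² = 0.36²·2.145² + 0.64²·3.41² + 2·0.84·0.36·0.64·2.145·3.41 = 8.1904 (%²).
σ_p = √8.1904 = 2.862%.
At 95%, z = 1.645.
VaR = 1.645 × 2.862% = 4.708%; on $60,000,000 that is $2,824,800.

$2,820,000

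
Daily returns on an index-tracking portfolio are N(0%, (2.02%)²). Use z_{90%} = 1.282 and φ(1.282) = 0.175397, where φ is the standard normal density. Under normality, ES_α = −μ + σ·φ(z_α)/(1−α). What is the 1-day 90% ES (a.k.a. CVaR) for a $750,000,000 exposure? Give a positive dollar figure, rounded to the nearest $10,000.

Tail multiplier: φ(z)/(1−α) = 0.175397 / 0.1 = 1.754.
ES = 2.02% × 1.754 = 3.543%.
On $750,000,000: 0.03543 × $750,000,000 = $26,572,500.

$26,570,000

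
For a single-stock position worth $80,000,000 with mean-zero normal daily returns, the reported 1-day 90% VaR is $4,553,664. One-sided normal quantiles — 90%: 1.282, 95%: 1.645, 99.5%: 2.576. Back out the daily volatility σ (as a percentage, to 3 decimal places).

4.440%

VaR as a fraction: $4,553,664 / $80,000,000 = 5.692%.
σ = VaR / z = 5.692% / 1.282 = 4.440%.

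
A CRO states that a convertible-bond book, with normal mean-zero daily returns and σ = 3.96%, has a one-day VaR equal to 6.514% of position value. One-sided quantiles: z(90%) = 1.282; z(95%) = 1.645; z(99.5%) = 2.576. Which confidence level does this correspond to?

95%

Implied z = VaR/σ = 6.514 / 3.96 = 1.645.
This matches z(95%) = 1.645.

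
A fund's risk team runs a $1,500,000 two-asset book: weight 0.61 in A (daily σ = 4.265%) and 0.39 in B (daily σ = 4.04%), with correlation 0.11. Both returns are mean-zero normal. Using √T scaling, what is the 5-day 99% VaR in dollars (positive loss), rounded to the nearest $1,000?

$249,000

σ_p = √(0.61²·4.265² + 0.39²·4.04² + 2·0.11·0.61·0.39·4.265·4.04) = 3.186%.
σ_{5d} = 3.186% × √5 = 7.124%.
z(99%) = 2.326.
VaR = 2.326 × 7.124% = 16.570%; on $1,500,000 that is $248,550.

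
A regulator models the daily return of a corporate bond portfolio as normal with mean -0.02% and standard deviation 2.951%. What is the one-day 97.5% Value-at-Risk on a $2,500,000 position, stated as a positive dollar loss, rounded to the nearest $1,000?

At 97.5% one-sided, z = 1.960.
VaR = −μ + z·σ = −(-0.02%) + 1.960 × 2.951% = 5.804%.
On $2,500,000: 0.05804 × $2,500,000 = $145,100.

$145,000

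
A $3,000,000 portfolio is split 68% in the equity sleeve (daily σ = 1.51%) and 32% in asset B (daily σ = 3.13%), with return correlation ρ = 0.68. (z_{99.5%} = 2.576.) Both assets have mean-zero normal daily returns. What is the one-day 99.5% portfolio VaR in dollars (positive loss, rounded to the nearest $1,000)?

$144,000

σ_p² = 0.68²·1.51² + 0.32²·3.13² + 2·0.68·0.68·0.32·1.51·3.13 = 3.4562 (%²).
σ_p = √3.4562 = 1.859%.
VaR = 2.576 × 1.859% = 4.789%; on $3,000,000 that is $143,670.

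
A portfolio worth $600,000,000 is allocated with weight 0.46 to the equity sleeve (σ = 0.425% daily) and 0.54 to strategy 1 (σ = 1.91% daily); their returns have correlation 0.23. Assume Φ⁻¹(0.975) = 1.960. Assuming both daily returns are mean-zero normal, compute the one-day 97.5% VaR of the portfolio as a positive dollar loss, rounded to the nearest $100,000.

σ_p² = 0.46²·0.425² + 0.54²·1.91² + 2·0.23·0.46·0.54·0.425·1.91 = 1.1948 (%²).
σ_p = √1.1948 = 1.093%.
VaR = 1.960 × 1.093% = 2.142%; on $600,000,000 that is $12,852,000.

$12,900,000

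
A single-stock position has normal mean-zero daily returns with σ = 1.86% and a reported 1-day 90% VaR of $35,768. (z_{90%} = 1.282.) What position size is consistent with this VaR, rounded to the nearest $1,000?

VaR as a fraction of value: z·σ = 1.282 × 1.86% = 2.38452%.
Position = $35,768 / 0.0238452 = $1,500,008.

$1,500,000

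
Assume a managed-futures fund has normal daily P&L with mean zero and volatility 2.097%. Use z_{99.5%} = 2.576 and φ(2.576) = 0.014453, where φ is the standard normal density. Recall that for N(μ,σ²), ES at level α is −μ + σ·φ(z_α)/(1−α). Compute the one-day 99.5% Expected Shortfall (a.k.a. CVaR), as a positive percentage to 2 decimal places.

Tail multiplier: φ(z)/(1−α) = 0.014453 / 0.005 = 2.891.
ES = 2.097% × 2.891 = 6.062%.

6.06%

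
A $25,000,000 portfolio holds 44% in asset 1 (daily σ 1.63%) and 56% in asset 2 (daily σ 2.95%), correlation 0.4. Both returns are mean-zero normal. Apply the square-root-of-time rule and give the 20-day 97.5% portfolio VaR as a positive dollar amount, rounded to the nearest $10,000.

$4,490,000

σ_p = √(0.44²·1.63² + 0.56²·2.95² + 2·0.4·0.44·0.56·1.63·2.95) = 2.047%.
σ_{20d} = 2.047% × √20 = 9.154%.
z(97.5%) = 1.960.
VaR = 1.960 × 9.154% = 17.942%; on $25,000,000 that is $4,485,500.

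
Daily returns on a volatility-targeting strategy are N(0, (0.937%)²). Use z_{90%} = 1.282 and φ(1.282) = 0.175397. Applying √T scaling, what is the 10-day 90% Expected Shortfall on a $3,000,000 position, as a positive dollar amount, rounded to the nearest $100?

$155,900

σ_{10d} = 0.937% × √10 = 2.963%.
ES multiplier = φ(z)/(1−α) = 0.175397/0.1 = 1.754.
ES = 2.963% × 1.754 = 5.197%; on $3,000,000: $155,910.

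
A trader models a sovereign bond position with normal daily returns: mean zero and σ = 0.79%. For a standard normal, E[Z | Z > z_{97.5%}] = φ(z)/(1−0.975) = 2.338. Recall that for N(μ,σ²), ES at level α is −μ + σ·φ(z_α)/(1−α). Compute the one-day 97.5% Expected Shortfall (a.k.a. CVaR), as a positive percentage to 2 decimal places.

ES = 0.79% × 2.338 = 1.847%.

1.85%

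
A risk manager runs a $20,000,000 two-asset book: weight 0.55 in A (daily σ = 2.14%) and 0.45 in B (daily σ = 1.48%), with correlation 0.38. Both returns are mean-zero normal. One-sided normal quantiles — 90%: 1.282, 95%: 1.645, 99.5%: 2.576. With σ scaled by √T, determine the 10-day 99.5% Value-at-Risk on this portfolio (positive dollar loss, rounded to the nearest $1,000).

$2,537,000

σ_p = √(0.55²·2.14² + 0.45²·1.48² + 2·0.38·0.55·0.45·2.14·1.48) = 1.557%.
σ_{10d} = 1.557% × √10 = 4.924%.
VaR = 2.576 × 4.924% = 12.684%; on $20,000,000 that is $2,536,800.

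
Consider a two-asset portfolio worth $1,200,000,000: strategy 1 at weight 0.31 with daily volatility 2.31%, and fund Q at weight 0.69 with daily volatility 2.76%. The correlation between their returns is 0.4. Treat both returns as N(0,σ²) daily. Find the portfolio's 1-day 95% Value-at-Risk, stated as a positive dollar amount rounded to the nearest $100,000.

$45,100,000

σ_p² = 0.31²·2.31² + 0.69²·2.76² + 2·0.4·0.31·0.69·2.31·2.76 = 5.2305 (%²).
σ_p = √5.2305 = 2.287%.
At 95%, z = 1.645.
VaR = 1.645 × 2.287% = 3.762%; on $1,200,000,000 that is $45,144,000.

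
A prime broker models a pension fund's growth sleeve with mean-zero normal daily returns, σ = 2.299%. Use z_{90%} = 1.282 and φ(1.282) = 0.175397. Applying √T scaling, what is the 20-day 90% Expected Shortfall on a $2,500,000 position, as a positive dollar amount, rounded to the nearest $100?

σ_{20d} = 2.299% × √20 = 10.281%.
ES multiplier = φ(z)/(1−α) = 0.175397/0.1 = 1.754.
ES = 10.281% × 1.754 = 18.033%; on $2,500,000: $450,825.

$450,800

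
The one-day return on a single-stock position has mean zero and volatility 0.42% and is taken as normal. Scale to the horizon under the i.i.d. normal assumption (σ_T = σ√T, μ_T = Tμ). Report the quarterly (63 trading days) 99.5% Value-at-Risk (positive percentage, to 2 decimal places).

At 99.5%, z = 2.576.
σ_{63d} = 0.42% × √63 = 3.334%.
VaR = 2.576 × 3.334% = 8.588%.

8.59%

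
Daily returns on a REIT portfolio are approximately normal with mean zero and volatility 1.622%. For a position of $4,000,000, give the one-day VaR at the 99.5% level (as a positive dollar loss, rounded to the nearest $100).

At 99.5% one-sided, z = 2.576.
VaR = z·σ = 2.576 × 1.622% = 4.178%.
On $4,000,000: 0.04178 × $4,000,000 = $167,120.

$167,100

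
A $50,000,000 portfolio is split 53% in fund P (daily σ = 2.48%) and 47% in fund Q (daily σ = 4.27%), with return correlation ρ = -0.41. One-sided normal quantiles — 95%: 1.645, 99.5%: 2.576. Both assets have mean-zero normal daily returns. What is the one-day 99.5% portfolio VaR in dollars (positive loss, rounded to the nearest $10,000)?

$2,440,000

σ_p² = 0.53²·2.48² + 0.47²·4.27² + 2·-0.41·0.53·0.47·2.48·4.27 = 3.5922 (%²).
σ_p = √3.5922 = 1.895%.
VaR = 2.576 × 1.895% = 4.882%; on $50,000,000 that is $2,441,000.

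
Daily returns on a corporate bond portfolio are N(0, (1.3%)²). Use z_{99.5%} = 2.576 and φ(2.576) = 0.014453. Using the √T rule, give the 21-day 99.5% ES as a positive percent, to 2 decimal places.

σ_{21d} = 1.3% × √21 = 5.957%.
ES multiplier = φ(z)/(1−α) = 0.014453/0.005 = 2.891.
ES = 5.957% × 2.891 = 17.222%.

17.22%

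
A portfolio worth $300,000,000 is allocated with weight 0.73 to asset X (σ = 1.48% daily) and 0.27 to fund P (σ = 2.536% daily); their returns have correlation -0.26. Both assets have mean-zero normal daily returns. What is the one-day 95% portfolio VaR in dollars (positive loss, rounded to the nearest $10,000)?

σ_p² = 0.73²·1.48² + 0.27²·2.536² + 2·-0.26·0.73·0.27·1.48·2.536 = 1.2514 (%²).
σ_p = √1.2514 = 1.119%.
At 95%, z = 1.645.
VaR = 1.645 × 1.119% = 1.841%; on $300,000,000 that is $5,523,000.

$5,520,000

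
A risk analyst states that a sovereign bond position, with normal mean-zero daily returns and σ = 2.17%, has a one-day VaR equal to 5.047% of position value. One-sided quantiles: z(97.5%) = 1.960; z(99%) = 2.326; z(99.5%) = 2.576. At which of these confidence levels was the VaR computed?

Implied z = VaR/σ = 5.047 / 2.17 = 2.326.
This matches z(99%) = 2.326.

99%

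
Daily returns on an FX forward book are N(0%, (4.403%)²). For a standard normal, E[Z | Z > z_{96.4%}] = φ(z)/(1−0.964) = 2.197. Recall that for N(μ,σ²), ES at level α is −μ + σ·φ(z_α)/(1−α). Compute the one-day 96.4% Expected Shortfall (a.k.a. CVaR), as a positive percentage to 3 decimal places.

ES = 4.403% × 2.197 = 9.673%.

9.673%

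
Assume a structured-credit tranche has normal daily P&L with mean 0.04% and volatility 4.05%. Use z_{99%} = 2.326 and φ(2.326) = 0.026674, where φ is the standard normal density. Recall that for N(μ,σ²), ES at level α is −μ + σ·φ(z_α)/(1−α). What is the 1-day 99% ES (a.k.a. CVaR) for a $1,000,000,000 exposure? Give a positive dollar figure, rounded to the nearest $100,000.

$107,600,000

Tail multiplier: φ(z)/(1−α) = 0.026674 / 0.01 = 2.667.
ES = −(0.04%) + 4.05% × 2.667 = 10.761%.
On $1,000,000,000: 0.10761 × $1,000,000,000 = $107,610,000.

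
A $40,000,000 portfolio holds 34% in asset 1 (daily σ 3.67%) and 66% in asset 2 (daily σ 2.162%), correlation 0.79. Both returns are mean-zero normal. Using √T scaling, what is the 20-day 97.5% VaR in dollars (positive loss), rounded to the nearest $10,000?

σ_p = √(0.34²·3.67² + 0.66²·2.162² + 2·0.79·0.34·0.66·3.67·2.162) = 2.531%.
σ_{20d} = 2.531% × √20 = 11.319%.
z(97.5%) = 1.960.
VaR = 1.960 × 11.319% = 22.185%; on $40,000,000 that is $8,874,000.

$8,870,000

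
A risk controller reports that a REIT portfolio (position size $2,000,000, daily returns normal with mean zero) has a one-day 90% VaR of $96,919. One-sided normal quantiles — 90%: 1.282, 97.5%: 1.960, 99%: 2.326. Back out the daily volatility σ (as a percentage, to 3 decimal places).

VaR as a fraction: $96,919 / $2,000,000 = 4.846%.
σ = VaR / z = 4.846% / 1.282 = 3.780%.

3.780%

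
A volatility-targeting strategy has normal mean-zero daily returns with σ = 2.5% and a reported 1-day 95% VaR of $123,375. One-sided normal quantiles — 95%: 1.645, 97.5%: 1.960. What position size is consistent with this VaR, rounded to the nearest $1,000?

VaR as a fraction of value: z·σ = 1.645 × 2.5% = 4.1125%.
Position = $123,375 / 0.041125 = $3,000,000.

$3,000,000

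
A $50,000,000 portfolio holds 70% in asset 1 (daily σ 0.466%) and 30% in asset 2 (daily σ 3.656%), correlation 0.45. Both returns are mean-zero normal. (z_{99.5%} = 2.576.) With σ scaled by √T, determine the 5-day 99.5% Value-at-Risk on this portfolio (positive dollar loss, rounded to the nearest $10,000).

σ_p = √(0.7²·0.466² + 0.3²·3.656² + 2·0.45·0.7·0.3·0.466·3.656) = 1.277%.
σ_{5d} = 1.277% × √5 = 2.855%.
VaR = 2.576 × 2.855% = 7.354%; on $50,000,000 that is $3,677,000.

$3,680,000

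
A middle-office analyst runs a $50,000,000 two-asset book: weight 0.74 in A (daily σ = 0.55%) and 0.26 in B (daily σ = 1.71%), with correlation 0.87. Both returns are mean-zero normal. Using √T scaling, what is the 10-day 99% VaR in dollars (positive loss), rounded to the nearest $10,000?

$3,030,000

σ_p = √(0.74²·0.55² + 0.26²·1.71² + 2·0.87·0.74·0.26·0.55·1.71) = 0.824%.
σ_{10d} = 0.824% × √10 = 2.606%.
z(99%) = 2.326.
VaR = 2.326 × 2.606% = 6.062%; on $50,000,000 that is $3,031,000.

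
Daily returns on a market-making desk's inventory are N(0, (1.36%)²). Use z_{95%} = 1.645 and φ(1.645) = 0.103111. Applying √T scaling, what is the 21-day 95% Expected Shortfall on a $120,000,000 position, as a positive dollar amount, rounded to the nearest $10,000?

σ_{21d} = 1.36% × √21 = 6.232%.
ES multiplier = φ(z)/(1−α) = 0.103111/0.05 = 2.062.
ES = 6.232% × 2.062 = 12.850%; on $120,000,000: $15,420,000.

$15,420,000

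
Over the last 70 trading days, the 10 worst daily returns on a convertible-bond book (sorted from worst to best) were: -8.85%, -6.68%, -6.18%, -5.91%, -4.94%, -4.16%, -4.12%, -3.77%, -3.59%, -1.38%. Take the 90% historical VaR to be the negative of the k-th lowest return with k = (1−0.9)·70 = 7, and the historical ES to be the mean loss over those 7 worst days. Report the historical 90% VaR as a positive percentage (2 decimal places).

4.12%

k = 7; the 7th lowest return is -4.12%, so VaR = 4.12%.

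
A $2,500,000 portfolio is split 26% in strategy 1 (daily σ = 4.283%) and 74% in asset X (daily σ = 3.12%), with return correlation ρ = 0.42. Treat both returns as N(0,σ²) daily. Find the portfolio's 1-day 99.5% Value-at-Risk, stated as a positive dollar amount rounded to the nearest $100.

$190,300

σ_p² = 0.26²·4.283² + 0.74²·3.12² + 2·0.42·0.26·0.74·4.283·3.12 = 8.7303 (%²).
σ_p = √8.7303 = 2.955%.
At 99.5%, z = 2.576.
VaR = 2.576 × 2.955% = 7.612%; on $2,500,000 that is $190,300.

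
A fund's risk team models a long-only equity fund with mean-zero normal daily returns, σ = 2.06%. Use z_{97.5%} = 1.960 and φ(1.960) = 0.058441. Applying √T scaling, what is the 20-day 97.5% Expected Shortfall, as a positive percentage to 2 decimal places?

σ_{20d} = 2.06% × √20 = 9.213%.
ES multiplier = φ(z)/(1−α) = 0.058441/0.025 = 2.338.
ES = 9.213% × 2.338 = 21.540%.

21.54%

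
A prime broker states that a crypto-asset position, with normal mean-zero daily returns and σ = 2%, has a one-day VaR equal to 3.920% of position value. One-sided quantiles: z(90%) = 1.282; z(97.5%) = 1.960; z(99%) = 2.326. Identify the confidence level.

97.5%

Implied z = VaR/σ = 3.920 / 2 = 1.960.
This matches z(97.5%) = 1.960.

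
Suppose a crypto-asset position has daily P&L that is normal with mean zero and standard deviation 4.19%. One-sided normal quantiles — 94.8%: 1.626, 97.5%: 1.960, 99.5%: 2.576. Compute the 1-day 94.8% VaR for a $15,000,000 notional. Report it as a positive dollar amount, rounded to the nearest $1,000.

$1,022,000

VaR = z·σ = 1.626 × 4.19% = 6.813%.
On $15,000,000: 0.06813 × $15,000,000 = $1,021,950.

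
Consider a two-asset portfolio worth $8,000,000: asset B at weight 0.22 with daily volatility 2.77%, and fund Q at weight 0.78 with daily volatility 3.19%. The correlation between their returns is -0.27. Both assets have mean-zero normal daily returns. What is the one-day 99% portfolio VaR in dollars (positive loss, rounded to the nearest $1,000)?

$446,000

σ_p² = 0.22²·2.77² + 0.78²·3.19² + 2·-0.27·0.22·0.78·2.77·3.19 = 5.7437 (%²).
σ_p = √5.7437 = 2.397%.
At 99%, z = 2.326.
VaR = 2.326 × 2.397% = 5.575%; on $8,000,000 that is $446,000.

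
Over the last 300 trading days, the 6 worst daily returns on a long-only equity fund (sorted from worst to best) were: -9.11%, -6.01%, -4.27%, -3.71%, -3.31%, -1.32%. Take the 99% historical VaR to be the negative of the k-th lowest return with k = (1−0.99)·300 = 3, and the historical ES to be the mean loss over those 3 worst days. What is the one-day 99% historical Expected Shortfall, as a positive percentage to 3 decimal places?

The 3 worst returns sum to -19.39%.
ES = −(-19.39%) / 3 = 6.4633…% ≈ 6.463%.

6.463%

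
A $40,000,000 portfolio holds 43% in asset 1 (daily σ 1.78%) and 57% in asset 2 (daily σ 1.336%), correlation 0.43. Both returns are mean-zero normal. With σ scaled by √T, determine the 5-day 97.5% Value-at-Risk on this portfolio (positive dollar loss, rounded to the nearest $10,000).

$2,260,000

σ_p = √(0.43²·1.78² + 0.57²·1.336² + 2·0.43·0.43·0.57·1.78·1.336) = 1.291%.
σ_{5d} = 1.291% × √5 = 2.887%.
z(97.5%) = 1.960.
VaR = 1.960 × 2.887% = 5.659%; on $40,000,000 that is $2,263,600.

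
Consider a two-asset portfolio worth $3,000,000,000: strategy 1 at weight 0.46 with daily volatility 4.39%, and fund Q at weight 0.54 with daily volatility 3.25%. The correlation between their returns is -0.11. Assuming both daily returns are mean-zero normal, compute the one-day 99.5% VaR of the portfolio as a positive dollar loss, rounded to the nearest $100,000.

σ_p² = 0.46²·4.39² + 0.54²·3.25² + 2·-0.11·0.46·0.54·4.39·3.25 = 6.3783 (%²).
σ_p = √6.3783 = 2.526%.
At 99.5%, z = 2.576.
VaR = 2.576 × 2.526% = 6.507%; on $3,000,000,000 that is $195,210,000.

$195,200,000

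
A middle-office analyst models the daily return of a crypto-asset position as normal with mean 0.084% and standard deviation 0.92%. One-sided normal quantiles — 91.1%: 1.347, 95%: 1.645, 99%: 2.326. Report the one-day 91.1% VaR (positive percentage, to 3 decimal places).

VaR = −μ + z·σ = −(0.084%) + 1.347 × 0.92% = 1.155%.

1.155%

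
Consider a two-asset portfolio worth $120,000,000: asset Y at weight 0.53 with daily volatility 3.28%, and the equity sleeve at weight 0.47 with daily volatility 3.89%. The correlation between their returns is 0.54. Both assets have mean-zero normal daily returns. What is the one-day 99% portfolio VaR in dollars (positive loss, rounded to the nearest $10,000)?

σ_p² = 0.53²·3.28² + 0.47²·3.89² + 2·0.54·0.53·0.47·3.28·3.89 = 9.7973 (%²).
σ_p = √9.7973 = 3.130%.
At 99%, z = 2.326.
VaR = 2.326 × 3.130% = 7.280%; on $120,000,000 that is $8,736,000.

$8,740,000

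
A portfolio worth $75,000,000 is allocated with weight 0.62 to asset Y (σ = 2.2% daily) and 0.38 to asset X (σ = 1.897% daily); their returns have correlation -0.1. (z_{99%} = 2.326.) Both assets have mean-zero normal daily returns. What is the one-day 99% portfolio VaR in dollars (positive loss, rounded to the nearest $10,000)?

$2,580,000

σ_p² = 0.62²·2.2² + 0.38²·1.897² + 2·-0.1·0.62·0.38·2.2·1.897 = 2.1835 (%²).
σ_p = √2.1835 = 1.478%.
VaR = 2.326 × 1.478% = 3.438%; on $75,000,000 that is $2,578,500.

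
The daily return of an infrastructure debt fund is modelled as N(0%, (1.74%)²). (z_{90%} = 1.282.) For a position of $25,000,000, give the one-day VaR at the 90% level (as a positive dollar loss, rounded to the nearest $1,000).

VaR = z·σ = 1.282 × 1.74% = 2.231%.
On $25,000,000: 0.02231 × $25,000,000 = $557,750.

$558,000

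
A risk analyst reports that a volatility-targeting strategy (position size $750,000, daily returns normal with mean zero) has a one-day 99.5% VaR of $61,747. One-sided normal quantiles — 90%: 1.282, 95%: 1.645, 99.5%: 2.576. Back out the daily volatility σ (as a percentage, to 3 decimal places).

3.196%

VaR as a fraction: $61,747 / $750,000 = 8.233%.
σ = VaR / z = 8.233% / 2.576 = 3.196%.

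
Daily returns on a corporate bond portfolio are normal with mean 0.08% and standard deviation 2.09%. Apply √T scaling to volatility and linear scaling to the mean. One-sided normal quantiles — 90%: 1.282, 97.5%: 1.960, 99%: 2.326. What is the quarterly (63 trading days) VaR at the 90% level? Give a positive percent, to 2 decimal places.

16.23%

σ_{63d} = 2.09% × √63 = 16.589%; μ_{63d} = 63 × 0.08% = 5.040%.
VaR = −(5.040%) + 1.282 × 16.589% = 16.227%.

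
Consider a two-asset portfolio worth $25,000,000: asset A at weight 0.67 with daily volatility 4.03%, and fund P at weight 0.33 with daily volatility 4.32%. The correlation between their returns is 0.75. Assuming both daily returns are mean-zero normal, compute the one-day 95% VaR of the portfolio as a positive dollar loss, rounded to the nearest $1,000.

σ_p² = 0.67²·4.03² + 0.33²·4.32² + 2·0.75·0.67·0.33·4.03·4.32 = 15.0968 (%²).
σ_p = √15.0968 = 3.885%.
At 95%, z = 1.645.
VaR = 1.645 × 3.885% = 6.391%; on $25,000,000 that is $1,597,750.

$1,598,000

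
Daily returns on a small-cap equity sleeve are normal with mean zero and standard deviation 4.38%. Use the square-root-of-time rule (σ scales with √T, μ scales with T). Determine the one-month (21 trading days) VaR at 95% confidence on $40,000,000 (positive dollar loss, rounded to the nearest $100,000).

At 95%, z = 1.645.
σ_{21d} = 4.38% × √21 = 20.072%.
VaR = 1.645 × 20.072% = 33.018%.
On $40,000,000: 0.33018 × $40,000,000 = $13,207,200.

$13,200,000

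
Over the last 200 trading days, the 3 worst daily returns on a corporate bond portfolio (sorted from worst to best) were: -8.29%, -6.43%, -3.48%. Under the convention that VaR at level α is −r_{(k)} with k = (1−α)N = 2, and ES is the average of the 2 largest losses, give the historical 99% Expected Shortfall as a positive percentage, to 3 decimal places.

The 2 worst returns sum to -14.72%.
ES = −(-14.72%) / 2 = 7.36% ≈ 7.360%.

7.360%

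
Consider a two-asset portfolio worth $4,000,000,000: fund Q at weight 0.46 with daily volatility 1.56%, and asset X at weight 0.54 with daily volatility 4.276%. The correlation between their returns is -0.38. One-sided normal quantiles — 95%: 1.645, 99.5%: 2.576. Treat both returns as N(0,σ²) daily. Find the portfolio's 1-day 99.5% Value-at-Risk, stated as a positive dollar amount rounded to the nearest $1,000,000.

$221,000,000

σ_p² = 0.46²·1.56² + 0.54²·4.276² + 2·-0.38·0.46·0.54·1.56·4.276 = 4.5873 (%²).
σ_p = √4.5873 = 2.142%.
VaR = 2.576 × 2.142% = 5.518%; on $4,000,000,000 that is $220,720,000.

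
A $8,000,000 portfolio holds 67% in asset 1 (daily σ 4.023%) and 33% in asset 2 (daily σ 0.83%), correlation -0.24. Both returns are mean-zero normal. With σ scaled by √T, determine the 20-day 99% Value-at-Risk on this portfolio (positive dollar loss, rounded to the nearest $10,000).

$2,200,000

σ_p = √(0.67²·4.023² + 0.33²·0.83² + 2·-0.24·0.67·0.33·4.023·0.83) = 2.643%.
σ_{20d} = 2.643% × √20 = 11.820%.
z(99%) = 2.326.
VaR = 2.326 × 11.820% = 27.493%; on $8,000,000 that is $2,199,440.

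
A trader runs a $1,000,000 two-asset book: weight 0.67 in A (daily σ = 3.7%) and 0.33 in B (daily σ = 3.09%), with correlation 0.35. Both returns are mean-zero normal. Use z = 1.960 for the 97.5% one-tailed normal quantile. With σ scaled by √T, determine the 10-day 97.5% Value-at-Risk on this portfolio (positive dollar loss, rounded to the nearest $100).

σ_p = √(0.67²·3.7² + 0.33²·3.09² + 2·0.35·0.67·0.33·3.7·3.09) = 2.992%.
σ_{10d} = 2.992% × √10 = 9.462%.
VaR = 1.960 × 9.462% = 18.546%; on $1,000,000 that is $185,460.

$185,500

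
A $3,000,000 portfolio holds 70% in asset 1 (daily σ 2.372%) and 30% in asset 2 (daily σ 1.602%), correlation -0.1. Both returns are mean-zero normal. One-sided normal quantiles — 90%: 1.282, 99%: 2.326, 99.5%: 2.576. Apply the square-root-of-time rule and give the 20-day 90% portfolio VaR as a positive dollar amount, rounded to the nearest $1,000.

$289,000

σ_p = √(0.7²·2.372² + 0.3²·1.602² + 2·-0.1·0.7·0.3·2.372·1.602) = 1.682%.
σ_{20d} = 1.682% × √20 = 7.522%.
VaR = 1.282 × 7.522% = 9.643%; on $3,000,000 that is $289,290.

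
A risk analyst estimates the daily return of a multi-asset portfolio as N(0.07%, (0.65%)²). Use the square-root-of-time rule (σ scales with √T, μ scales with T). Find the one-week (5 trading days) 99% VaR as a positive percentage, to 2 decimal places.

At 99%, z = 2.326.
σ_{5d} = 0.65% × √5 = 1.453%; μ_{5d} = 5 × 0.07% = 0.350%.
VaR = −(0.350%) + 2.326 × 1.453% = 3.030%.

3.03%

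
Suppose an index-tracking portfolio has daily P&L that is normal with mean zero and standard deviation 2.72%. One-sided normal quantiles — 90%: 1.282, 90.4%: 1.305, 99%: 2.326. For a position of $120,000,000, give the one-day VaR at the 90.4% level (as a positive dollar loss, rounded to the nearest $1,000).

VaR = z·σ = 1.305 × 2.72% = 3.550%.
On $120,000,000: 0.03550 × $120,000,000 = $4,260,000.

$4,260,000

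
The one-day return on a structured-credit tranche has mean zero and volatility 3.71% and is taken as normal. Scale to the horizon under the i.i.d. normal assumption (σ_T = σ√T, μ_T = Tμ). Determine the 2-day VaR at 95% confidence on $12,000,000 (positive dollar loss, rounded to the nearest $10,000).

$1,040,000

At 95%, z = 1.645.
σ_{2d} = 3.71% × √2 = 5.247%.
VaR = 1.645 × 5.247% = 8.631%.
On $12,000,000: 0.08631 × $12,000,000 = $1,035,720.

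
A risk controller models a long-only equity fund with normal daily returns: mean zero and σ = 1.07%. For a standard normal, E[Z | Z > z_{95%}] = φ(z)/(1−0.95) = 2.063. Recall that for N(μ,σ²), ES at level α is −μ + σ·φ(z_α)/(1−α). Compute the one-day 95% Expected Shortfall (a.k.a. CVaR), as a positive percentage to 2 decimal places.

ES = 1.07% × 2.063 = 2.207%.

2.21%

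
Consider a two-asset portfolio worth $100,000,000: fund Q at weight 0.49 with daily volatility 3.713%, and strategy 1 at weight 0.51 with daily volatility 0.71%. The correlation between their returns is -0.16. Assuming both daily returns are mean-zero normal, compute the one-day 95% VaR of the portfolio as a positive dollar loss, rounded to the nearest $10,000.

σ_p² = 0.49²·3.713² + 0.51²·0.71² + 2·-0.16·0.49·0.51·3.713·0.71 = 3.2304 (%²).
σ_p = √3.2304 = 1.797%.
At 95%, z = 1.645.
VaR = 1.645 × 1.797% = 2.956%; on $100,000,000 that is $2,956,000.

$2,960,000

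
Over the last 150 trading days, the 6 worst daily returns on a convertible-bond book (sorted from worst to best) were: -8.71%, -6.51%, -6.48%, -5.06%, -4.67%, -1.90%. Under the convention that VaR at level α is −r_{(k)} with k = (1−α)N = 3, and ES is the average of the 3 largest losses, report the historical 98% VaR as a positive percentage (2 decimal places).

k = 3; the 3rd lowest return is -6.48%, so VaR = 6.48%.

6.48%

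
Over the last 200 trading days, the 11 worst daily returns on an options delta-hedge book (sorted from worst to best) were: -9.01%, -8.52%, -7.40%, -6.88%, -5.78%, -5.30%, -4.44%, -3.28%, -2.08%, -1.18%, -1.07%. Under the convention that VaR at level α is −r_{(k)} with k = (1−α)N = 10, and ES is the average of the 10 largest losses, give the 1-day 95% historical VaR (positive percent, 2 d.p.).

k = 10; the 10th lowest return is -1.18%, so VaR = 1.18%.

1.18%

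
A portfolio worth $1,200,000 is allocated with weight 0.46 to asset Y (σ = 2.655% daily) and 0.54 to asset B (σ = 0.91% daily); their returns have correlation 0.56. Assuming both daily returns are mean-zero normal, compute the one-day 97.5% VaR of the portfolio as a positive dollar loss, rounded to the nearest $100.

$36,500

σ_p² = 0.46²·2.655² + 0.54²·0.91² + 2·0.56·0.46·0.54·2.655·0.91 = 2.4052 (%²).
σ_p = √2.4052 = 1.551%.
At 97.5%, z = 1.960.
VaR = 1.960 × 1.551% = 3.040%; on $1,200,000 that is $36,480.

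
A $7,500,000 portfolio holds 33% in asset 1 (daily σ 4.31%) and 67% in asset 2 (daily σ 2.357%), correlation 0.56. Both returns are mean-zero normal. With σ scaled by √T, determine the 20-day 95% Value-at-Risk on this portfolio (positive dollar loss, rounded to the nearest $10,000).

σ_p = √(0.33²·4.31² + 0.67²·2.357² + 2·0.56·0.33·0.67·4.31·2.357) = 2.652%.
σ_{20d} = 2.652% × √20 = 11.860%.
z(95%) = 1.645.
VaR = 1.645 × 11.860% = 19.510%; on $7,500,000 that is $1,463,250.

$1,460,000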